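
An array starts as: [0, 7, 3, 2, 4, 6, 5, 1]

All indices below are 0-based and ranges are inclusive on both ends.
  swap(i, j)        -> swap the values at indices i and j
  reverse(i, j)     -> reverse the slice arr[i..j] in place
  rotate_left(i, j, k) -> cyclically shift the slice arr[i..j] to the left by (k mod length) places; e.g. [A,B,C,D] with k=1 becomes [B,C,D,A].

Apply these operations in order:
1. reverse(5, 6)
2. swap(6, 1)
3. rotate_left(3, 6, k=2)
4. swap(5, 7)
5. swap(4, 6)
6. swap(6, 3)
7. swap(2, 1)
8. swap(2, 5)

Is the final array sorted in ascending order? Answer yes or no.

After 1 (reverse(5, 6)): [0, 7, 3, 2, 4, 5, 6, 1]
After 2 (swap(6, 1)): [0, 6, 3, 2, 4, 5, 7, 1]
After 3 (rotate_left(3, 6, k=2)): [0, 6, 3, 5, 7, 2, 4, 1]
After 4 (swap(5, 7)): [0, 6, 3, 5, 7, 1, 4, 2]
After 5 (swap(4, 6)): [0, 6, 3, 5, 4, 1, 7, 2]
After 6 (swap(6, 3)): [0, 6, 3, 7, 4, 1, 5, 2]
After 7 (swap(2, 1)): [0, 3, 6, 7, 4, 1, 5, 2]
After 8 (swap(2, 5)): [0, 3, 1, 7, 4, 6, 5, 2]

Answer: no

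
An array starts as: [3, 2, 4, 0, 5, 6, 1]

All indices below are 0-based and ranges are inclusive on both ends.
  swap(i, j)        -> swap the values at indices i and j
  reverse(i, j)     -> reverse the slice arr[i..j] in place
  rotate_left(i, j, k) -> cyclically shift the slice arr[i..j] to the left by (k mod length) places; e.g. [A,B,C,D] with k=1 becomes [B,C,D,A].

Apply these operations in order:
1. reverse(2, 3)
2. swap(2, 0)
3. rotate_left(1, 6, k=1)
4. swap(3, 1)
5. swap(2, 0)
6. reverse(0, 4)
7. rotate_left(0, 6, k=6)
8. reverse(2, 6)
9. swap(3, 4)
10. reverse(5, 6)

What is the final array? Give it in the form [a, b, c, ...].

After 1 (reverse(2, 3)): [3, 2, 0, 4, 5, 6, 1]
After 2 (swap(2, 0)): [0, 2, 3, 4, 5, 6, 1]
After 3 (rotate_left(1, 6, k=1)): [0, 3, 4, 5, 6, 1, 2]
After 4 (swap(3, 1)): [0, 5, 4, 3, 6, 1, 2]
After 5 (swap(2, 0)): [4, 5, 0, 3, 6, 1, 2]
After 6 (reverse(0, 4)): [6, 3, 0, 5, 4, 1, 2]
After 7 (rotate_left(0, 6, k=6)): [2, 6, 3, 0, 5, 4, 1]
After 8 (reverse(2, 6)): [2, 6, 1, 4, 5, 0, 3]
After 9 (swap(3, 4)): [2, 6, 1, 5, 4, 0, 3]
After 10 (reverse(5, 6)): [2, 6, 1, 5, 4, 3, 0]

Answer: [2, 6, 1, 5, 4, 3, 0]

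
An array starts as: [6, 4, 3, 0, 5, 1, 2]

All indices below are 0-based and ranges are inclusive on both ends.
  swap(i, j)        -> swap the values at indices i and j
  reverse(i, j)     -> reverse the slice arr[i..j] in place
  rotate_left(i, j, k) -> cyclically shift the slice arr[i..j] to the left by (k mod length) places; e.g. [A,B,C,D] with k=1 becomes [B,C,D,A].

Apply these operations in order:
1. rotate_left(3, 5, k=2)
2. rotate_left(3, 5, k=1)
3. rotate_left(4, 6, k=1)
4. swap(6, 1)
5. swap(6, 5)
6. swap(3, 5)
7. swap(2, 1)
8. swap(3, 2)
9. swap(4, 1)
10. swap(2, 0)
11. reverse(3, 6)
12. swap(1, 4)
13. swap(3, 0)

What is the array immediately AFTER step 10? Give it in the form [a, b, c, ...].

Answer: [4, 1, 6, 5, 3, 0, 2]

Derivation:
After 1 (rotate_left(3, 5, k=2)): [6, 4, 3, 1, 0, 5, 2]
After 2 (rotate_left(3, 5, k=1)): [6, 4, 3, 0, 5, 1, 2]
After 3 (rotate_left(4, 6, k=1)): [6, 4, 3, 0, 1, 2, 5]
After 4 (swap(6, 1)): [6, 5, 3, 0, 1, 2, 4]
After 5 (swap(6, 5)): [6, 5, 3, 0, 1, 4, 2]
After 6 (swap(3, 5)): [6, 5, 3, 4, 1, 0, 2]
After 7 (swap(2, 1)): [6, 3, 5, 4, 1, 0, 2]
After 8 (swap(3, 2)): [6, 3, 4, 5, 1, 0, 2]
After 9 (swap(4, 1)): [6, 1, 4, 5, 3, 0, 2]
After 10 (swap(2, 0)): [4, 1, 6, 5, 3, 0, 2]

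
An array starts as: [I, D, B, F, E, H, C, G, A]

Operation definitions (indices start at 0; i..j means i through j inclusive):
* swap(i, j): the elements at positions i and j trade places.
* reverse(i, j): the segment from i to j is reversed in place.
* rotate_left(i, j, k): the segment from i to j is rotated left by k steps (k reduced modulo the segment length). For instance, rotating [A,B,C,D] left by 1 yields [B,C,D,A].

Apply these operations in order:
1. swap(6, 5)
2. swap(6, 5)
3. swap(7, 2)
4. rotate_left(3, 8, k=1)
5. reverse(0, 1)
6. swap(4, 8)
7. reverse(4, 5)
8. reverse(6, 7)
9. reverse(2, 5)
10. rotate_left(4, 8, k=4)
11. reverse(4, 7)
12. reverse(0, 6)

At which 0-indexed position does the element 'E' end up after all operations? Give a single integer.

After 1 (swap(6, 5)): [I, D, B, F, E, C, H, G, A]
After 2 (swap(6, 5)): [I, D, B, F, E, H, C, G, A]
After 3 (swap(7, 2)): [I, D, G, F, E, H, C, B, A]
After 4 (rotate_left(3, 8, k=1)): [I, D, G, E, H, C, B, A, F]
After 5 (reverse(0, 1)): [D, I, G, E, H, C, B, A, F]
After 6 (swap(4, 8)): [D, I, G, E, F, C, B, A, H]
After 7 (reverse(4, 5)): [D, I, G, E, C, F, B, A, H]
After 8 (reverse(6, 7)): [D, I, G, E, C, F, A, B, H]
After 9 (reverse(2, 5)): [D, I, F, C, E, G, A, B, H]
After 10 (rotate_left(4, 8, k=4)): [D, I, F, C, H, E, G, A, B]
After 11 (reverse(4, 7)): [D, I, F, C, A, G, E, H, B]
After 12 (reverse(0, 6)): [E, G, A, C, F, I, D, H, B]

Answer: 0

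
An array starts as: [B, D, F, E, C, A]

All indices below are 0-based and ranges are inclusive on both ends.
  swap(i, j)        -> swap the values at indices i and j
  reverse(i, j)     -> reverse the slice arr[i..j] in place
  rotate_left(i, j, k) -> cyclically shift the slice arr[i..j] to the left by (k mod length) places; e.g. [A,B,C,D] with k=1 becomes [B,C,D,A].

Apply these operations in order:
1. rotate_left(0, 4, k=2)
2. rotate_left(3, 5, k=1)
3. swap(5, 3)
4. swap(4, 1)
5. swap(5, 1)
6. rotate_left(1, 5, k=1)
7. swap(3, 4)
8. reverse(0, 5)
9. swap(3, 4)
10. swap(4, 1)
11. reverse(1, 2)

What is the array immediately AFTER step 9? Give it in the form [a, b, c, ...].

After 1 (rotate_left(0, 4, k=2)): [F, E, C, B, D, A]
After 2 (rotate_left(3, 5, k=1)): [F, E, C, D, A, B]
After 3 (swap(5, 3)): [F, E, C, B, A, D]
After 4 (swap(4, 1)): [F, A, C, B, E, D]
After 5 (swap(5, 1)): [F, D, C, B, E, A]
After 6 (rotate_left(1, 5, k=1)): [F, C, B, E, A, D]
After 7 (swap(3, 4)): [F, C, B, A, E, D]
After 8 (reverse(0, 5)): [D, E, A, B, C, F]
After 9 (swap(3, 4)): [D, E, A, C, B, F]

Answer: [D, E, A, C, B, F]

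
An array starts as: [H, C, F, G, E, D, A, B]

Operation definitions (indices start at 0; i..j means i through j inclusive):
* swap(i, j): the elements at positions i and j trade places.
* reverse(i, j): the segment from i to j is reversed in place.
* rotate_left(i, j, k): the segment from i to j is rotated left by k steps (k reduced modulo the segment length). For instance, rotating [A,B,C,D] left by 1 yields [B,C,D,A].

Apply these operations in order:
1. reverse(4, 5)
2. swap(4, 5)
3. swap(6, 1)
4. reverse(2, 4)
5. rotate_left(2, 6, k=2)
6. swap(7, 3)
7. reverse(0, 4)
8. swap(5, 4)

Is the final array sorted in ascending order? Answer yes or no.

Answer: no

Derivation:
After 1 (reverse(4, 5)): [H, C, F, G, D, E, A, B]
After 2 (swap(4, 5)): [H, C, F, G, E, D, A, B]
After 3 (swap(6, 1)): [H, A, F, G, E, D, C, B]
After 4 (reverse(2, 4)): [H, A, E, G, F, D, C, B]
After 5 (rotate_left(2, 6, k=2)): [H, A, F, D, C, E, G, B]
After 6 (swap(7, 3)): [H, A, F, B, C, E, G, D]
After 7 (reverse(0, 4)): [C, B, F, A, H, E, G, D]
After 8 (swap(5, 4)): [C, B, F, A, E, H, G, D]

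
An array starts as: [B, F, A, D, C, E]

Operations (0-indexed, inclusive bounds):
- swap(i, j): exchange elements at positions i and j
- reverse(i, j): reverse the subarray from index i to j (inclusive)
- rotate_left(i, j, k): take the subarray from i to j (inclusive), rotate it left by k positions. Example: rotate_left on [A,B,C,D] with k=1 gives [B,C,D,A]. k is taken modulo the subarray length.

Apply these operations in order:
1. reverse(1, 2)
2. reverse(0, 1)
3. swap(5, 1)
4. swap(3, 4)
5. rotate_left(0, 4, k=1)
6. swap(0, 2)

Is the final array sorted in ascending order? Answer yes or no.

Answer: no

Derivation:
After 1 (reverse(1, 2)): [B, A, F, D, C, E]
After 2 (reverse(0, 1)): [A, B, F, D, C, E]
After 3 (swap(5, 1)): [A, E, F, D, C, B]
After 4 (swap(3, 4)): [A, E, F, C, D, B]
After 5 (rotate_left(0, 4, k=1)): [E, F, C, D, A, B]
After 6 (swap(0, 2)): [C, F, E, D, A, B]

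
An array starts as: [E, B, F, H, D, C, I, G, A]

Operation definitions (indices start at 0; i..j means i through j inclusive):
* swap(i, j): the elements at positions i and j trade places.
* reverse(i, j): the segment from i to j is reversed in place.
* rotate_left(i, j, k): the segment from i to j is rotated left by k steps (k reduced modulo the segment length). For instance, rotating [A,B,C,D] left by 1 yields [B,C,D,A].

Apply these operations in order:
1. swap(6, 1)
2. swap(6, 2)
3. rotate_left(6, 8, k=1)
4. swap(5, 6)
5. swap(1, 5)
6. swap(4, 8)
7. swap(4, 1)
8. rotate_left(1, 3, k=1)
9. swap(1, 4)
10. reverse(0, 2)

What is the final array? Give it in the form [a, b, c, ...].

After 1 (swap(6, 1)): [E, I, F, H, D, C, B, G, A]
After 2 (swap(6, 2)): [E, I, B, H, D, C, F, G, A]
After 3 (rotate_left(6, 8, k=1)): [E, I, B, H, D, C, G, A, F]
After 4 (swap(5, 6)): [E, I, B, H, D, G, C, A, F]
After 5 (swap(1, 5)): [E, G, B, H, D, I, C, A, F]
After 6 (swap(4, 8)): [E, G, B, H, F, I, C, A, D]
After 7 (swap(4, 1)): [E, F, B, H, G, I, C, A, D]
After 8 (rotate_left(1, 3, k=1)): [E, B, H, F, G, I, C, A, D]
After 9 (swap(1, 4)): [E, G, H, F, B, I, C, A, D]
After 10 (reverse(0, 2)): [H, G, E, F, B, I, C, A, D]

Answer: [H, G, E, F, B, I, C, A, D]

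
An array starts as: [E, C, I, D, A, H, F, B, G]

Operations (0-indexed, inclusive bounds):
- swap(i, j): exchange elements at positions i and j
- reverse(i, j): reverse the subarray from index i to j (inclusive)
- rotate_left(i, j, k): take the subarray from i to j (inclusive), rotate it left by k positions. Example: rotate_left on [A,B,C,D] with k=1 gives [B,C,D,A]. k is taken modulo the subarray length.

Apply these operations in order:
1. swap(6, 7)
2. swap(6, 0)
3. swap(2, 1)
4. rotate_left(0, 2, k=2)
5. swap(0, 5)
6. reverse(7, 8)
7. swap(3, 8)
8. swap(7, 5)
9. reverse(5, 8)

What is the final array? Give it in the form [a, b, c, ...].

After 1 (swap(6, 7)): [E, C, I, D, A, H, B, F, G]
After 2 (swap(6, 0)): [B, C, I, D, A, H, E, F, G]
After 3 (swap(2, 1)): [B, I, C, D, A, H, E, F, G]
After 4 (rotate_left(0, 2, k=2)): [C, B, I, D, A, H, E, F, G]
After 5 (swap(0, 5)): [H, B, I, D, A, C, E, F, G]
After 6 (reverse(7, 8)): [H, B, I, D, A, C, E, G, F]
After 7 (swap(3, 8)): [H, B, I, F, A, C, E, G, D]
After 8 (swap(7, 5)): [H, B, I, F, A, G, E, C, D]
After 9 (reverse(5, 8)): [H, B, I, F, A, D, C, E, G]

Answer: [H, B, I, F, A, D, C, E, G]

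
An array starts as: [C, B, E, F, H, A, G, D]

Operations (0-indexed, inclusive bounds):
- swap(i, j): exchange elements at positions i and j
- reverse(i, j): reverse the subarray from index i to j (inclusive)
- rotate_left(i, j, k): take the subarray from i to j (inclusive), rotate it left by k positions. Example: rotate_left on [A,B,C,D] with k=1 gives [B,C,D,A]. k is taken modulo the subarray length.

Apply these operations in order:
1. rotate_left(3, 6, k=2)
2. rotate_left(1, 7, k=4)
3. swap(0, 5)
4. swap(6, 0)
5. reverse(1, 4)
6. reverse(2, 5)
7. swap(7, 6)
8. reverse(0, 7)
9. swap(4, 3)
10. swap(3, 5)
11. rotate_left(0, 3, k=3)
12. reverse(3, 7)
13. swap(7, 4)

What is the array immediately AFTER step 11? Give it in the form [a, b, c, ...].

After 1 (rotate_left(3, 6, k=2)): [C, B, E, A, G, F, H, D]
After 2 (rotate_left(1, 7, k=4)): [C, F, H, D, B, E, A, G]
After 3 (swap(0, 5)): [E, F, H, D, B, C, A, G]
After 4 (swap(6, 0)): [A, F, H, D, B, C, E, G]
After 5 (reverse(1, 4)): [A, B, D, H, F, C, E, G]
After 6 (reverse(2, 5)): [A, B, C, F, H, D, E, G]
After 7 (swap(7, 6)): [A, B, C, F, H, D, G, E]
After 8 (reverse(0, 7)): [E, G, D, H, F, C, B, A]
After 9 (swap(4, 3)): [E, G, D, F, H, C, B, A]
After 10 (swap(3, 5)): [E, G, D, C, H, F, B, A]
After 11 (rotate_left(0, 3, k=3)): [C, E, G, D, H, F, B, A]

Answer: [C, E, G, D, H, F, B, A]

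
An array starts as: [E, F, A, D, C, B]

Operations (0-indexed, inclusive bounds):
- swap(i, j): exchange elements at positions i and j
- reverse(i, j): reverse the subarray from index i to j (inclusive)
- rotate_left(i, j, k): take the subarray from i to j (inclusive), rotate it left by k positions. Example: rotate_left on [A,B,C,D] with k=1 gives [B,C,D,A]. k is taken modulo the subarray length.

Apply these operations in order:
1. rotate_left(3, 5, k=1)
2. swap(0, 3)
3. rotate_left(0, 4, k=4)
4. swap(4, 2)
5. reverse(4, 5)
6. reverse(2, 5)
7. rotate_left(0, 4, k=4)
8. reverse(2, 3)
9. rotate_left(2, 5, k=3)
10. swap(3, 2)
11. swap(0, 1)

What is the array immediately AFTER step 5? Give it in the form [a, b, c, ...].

After 1 (rotate_left(3, 5, k=1)): [E, F, A, C, B, D]
After 2 (swap(0, 3)): [C, F, A, E, B, D]
After 3 (rotate_left(0, 4, k=4)): [B, C, F, A, E, D]
After 4 (swap(4, 2)): [B, C, E, A, F, D]
After 5 (reverse(4, 5)): [B, C, E, A, D, F]

Answer: [B, C, E, A, D, F]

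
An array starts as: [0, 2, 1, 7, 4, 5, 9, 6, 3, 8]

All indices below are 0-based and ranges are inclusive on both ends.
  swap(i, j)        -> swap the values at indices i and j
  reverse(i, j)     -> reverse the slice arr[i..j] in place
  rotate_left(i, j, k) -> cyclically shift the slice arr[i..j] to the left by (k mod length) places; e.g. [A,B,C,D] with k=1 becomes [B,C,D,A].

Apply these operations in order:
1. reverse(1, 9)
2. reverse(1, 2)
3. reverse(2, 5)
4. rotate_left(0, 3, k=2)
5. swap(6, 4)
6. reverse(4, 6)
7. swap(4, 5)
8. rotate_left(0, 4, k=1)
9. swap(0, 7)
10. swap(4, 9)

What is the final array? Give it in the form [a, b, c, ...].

Answer: [7, 0, 3, 8, 2, 6, 4, 9, 1, 5]

Derivation:
After 1 (reverse(1, 9)): [0, 8, 3, 6, 9, 5, 4, 7, 1, 2]
After 2 (reverse(1, 2)): [0, 3, 8, 6, 9, 5, 4, 7, 1, 2]
After 3 (reverse(2, 5)): [0, 3, 5, 9, 6, 8, 4, 7, 1, 2]
After 4 (rotate_left(0, 3, k=2)): [5, 9, 0, 3, 6, 8, 4, 7, 1, 2]
After 5 (swap(6, 4)): [5, 9, 0, 3, 4, 8, 6, 7, 1, 2]
After 6 (reverse(4, 6)): [5, 9, 0, 3, 6, 8, 4, 7, 1, 2]
After 7 (swap(4, 5)): [5, 9, 0, 3, 8, 6, 4, 7, 1, 2]
After 8 (rotate_left(0, 4, k=1)): [9, 0, 3, 8, 5, 6, 4, 7, 1, 2]
After 9 (swap(0, 7)): [7, 0, 3, 8, 5, 6, 4, 9, 1, 2]
After 10 (swap(4, 9)): [7, 0, 3, 8, 2, 6, 4, 9, 1, 5]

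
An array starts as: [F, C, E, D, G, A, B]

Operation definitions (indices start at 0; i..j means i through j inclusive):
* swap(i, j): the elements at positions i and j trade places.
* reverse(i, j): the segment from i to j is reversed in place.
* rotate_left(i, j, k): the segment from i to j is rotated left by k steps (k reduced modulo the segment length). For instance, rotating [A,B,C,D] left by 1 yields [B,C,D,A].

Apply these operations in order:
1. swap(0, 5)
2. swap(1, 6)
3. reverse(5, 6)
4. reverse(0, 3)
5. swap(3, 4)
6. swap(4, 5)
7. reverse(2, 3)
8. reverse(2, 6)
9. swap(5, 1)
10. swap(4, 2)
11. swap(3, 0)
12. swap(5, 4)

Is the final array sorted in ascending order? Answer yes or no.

Answer: yes

Derivation:
After 1 (swap(0, 5)): [A, C, E, D, G, F, B]
After 2 (swap(1, 6)): [A, B, E, D, G, F, C]
After 3 (reverse(5, 6)): [A, B, E, D, G, C, F]
After 4 (reverse(0, 3)): [D, E, B, A, G, C, F]
After 5 (swap(3, 4)): [D, E, B, G, A, C, F]
After 6 (swap(4, 5)): [D, E, B, G, C, A, F]
After 7 (reverse(2, 3)): [D, E, G, B, C, A, F]
After 8 (reverse(2, 6)): [D, E, F, A, C, B, G]
After 9 (swap(5, 1)): [D, B, F, A, C, E, G]
After 10 (swap(4, 2)): [D, B, C, A, F, E, G]
After 11 (swap(3, 0)): [A, B, C, D, F, E, G]
After 12 (swap(5, 4)): [A, B, C, D, E, F, G]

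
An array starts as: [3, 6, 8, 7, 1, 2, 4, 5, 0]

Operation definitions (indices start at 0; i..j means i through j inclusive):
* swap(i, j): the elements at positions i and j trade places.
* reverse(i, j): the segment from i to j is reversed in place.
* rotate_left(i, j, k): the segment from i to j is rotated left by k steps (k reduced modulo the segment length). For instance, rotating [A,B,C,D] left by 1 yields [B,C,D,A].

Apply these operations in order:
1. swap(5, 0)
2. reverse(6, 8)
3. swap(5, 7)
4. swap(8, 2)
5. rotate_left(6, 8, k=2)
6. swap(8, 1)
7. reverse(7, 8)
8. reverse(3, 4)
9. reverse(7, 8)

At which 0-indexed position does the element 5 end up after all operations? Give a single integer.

After 1 (swap(5, 0)): [2, 6, 8, 7, 1, 3, 4, 5, 0]
After 2 (reverse(6, 8)): [2, 6, 8, 7, 1, 3, 0, 5, 4]
After 3 (swap(5, 7)): [2, 6, 8, 7, 1, 5, 0, 3, 4]
After 4 (swap(8, 2)): [2, 6, 4, 7, 1, 5, 0, 3, 8]
After 5 (rotate_left(6, 8, k=2)): [2, 6, 4, 7, 1, 5, 8, 0, 3]
After 6 (swap(8, 1)): [2, 3, 4, 7, 1, 5, 8, 0, 6]
After 7 (reverse(7, 8)): [2, 3, 4, 7, 1, 5, 8, 6, 0]
After 8 (reverse(3, 4)): [2, 3, 4, 1, 7, 5, 8, 6, 0]
After 9 (reverse(7, 8)): [2, 3, 4, 1, 7, 5, 8, 0, 6]

Answer: 5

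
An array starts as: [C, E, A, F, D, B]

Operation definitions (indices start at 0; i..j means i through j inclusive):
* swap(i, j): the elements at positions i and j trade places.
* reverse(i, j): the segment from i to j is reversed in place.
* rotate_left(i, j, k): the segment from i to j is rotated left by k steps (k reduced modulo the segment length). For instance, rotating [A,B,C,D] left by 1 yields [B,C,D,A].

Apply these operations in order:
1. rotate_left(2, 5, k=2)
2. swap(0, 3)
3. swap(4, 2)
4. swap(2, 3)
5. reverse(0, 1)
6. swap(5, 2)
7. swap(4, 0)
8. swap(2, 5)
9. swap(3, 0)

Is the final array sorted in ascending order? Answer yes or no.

Answer: yes

Derivation:
After 1 (rotate_left(2, 5, k=2)): [C, E, D, B, A, F]
After 2 (swap(0, 3)): [B, E, D, C, A, F]
After 3 (swap(4, 2)): [B, E, A, C, D, F]
After 4 (swap(2, 3)): [B, E, C, A, D, F]
After 5 (reverse(0, 1)): [E, B, C, A, D, F]
After 6 (swap(5, 2)): [E, B, F, A, D, C]
After 7 (swap(4, 0)): [D, B, F, A, E, C]
After 8 (swap(2, 5)): [D, B, C, A, E, F]
After 9 (swap(3, 0)): [A, B, C, D, E, F]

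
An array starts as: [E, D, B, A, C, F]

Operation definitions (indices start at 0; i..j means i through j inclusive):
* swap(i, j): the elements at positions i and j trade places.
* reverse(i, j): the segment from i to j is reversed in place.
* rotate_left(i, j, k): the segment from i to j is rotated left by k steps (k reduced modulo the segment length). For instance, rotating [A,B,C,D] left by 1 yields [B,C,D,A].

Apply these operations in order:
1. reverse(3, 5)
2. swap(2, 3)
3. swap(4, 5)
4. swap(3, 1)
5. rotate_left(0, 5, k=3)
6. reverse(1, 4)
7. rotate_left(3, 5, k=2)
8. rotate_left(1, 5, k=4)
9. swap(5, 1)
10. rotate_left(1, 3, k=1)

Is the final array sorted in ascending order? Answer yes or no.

Answer: no

Derivation:
After 1 (reverse(3, 5)): [E, D, B, F, C, A]
After 2 (swap(2, 3)): [E, D, F, B, C, A]
After 3 (swap(4, 5)): [E, D, F, B, A, C]
After 4 (swap(3, 1)): [E, B, F, D, A, C]
After 5 (rotate_left(0, 5, k=3)): [D, A, C, E, B, F]
After 6 (reverse(1, 4)): [D, B, E, C, A, F]
After 7 (rotate_left(3, 5, k=2)): [D, B, E, F, C, A]
After 8 (rotate_left(1, 5, k=4)): [D, A, B, E, F, C]
After 9 (swap(5, 1)): [D, C, B, E, F, A]
After 10 (rotate_left(1, 3, k=1)): [D, B, E, C, F, A]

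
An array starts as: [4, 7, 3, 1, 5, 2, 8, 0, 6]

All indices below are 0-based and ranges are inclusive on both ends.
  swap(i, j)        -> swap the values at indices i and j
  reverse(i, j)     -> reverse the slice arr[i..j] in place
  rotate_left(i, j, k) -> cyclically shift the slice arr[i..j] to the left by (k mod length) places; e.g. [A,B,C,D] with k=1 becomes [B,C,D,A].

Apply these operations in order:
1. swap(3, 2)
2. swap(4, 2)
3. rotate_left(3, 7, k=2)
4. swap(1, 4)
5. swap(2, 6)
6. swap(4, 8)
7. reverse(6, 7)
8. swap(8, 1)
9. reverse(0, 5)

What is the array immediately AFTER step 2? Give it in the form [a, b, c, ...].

After 1 (swap(3, 2)): [4, 7, 1, 3, 5, 2, 8, 0, 6]
After 2 (swap(4, 2)): [4, 7, 5, 3, 1, 2, 8, 0, 6]

Answer: [4, 7, 5, 3, 1, 2, 8, 0, 6]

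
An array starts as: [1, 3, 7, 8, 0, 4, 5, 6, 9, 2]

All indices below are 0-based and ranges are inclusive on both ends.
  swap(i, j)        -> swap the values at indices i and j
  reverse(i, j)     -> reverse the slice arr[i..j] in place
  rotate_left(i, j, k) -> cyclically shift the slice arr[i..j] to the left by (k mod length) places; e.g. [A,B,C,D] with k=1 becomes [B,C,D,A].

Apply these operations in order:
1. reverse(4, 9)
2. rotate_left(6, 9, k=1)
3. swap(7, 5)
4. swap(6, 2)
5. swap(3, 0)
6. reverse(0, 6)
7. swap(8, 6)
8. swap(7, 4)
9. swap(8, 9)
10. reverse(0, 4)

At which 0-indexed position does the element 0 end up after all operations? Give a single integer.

Answer: 6

Derivation:
After 1 (reverse(4, 9)): [1, 3, 7, 8, 2, 9, 6, 5, 4, 0]
After 2 (rotate_left(6, 9, k=1)): [1, 3, 7, 8, 2, 9, 5, 4, 0, 6]
After 3 (swap(7, 5)): [1, 3, 7, 8, 2, 4, 5, 9, 0, 6]
After 4 (swap(6, 2)): [1, 3, 5, 8, 2, 4, 7, 9, 0, 6]
After 5 (swap(3, 0)): [8, 3, 5, 1, 2, 4, 7, 9, 0, 6]
After 6 (reverse(0, 6)): [7, 4, 2, 1, 5, 3, 8, 9, 0, 6]
After 7 (swap(8, 6)): [7, 4, 2, 1, 5, 3, 0, 9, 8, 6]
After 8 (swap(7, 4)): [7, 4, 2, 1, 9, 3, 0, 5, 8, 6]
After 9 (swap(8, 9)): [7, 4, 2, 1, 9, 3, 0, 5, 6, 8]
After 10 (reverse(0, 4)): [9, 1, 2, 4, 7, 3, 0, 5, 6, 8]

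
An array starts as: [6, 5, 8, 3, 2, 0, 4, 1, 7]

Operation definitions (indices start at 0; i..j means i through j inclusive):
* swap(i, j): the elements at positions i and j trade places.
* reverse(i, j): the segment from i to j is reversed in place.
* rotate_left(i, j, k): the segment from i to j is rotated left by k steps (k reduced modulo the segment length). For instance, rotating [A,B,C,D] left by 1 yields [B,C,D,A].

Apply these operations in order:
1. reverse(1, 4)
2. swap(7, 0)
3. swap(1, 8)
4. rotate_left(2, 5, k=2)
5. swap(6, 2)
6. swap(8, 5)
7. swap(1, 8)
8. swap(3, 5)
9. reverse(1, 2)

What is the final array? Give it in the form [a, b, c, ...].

Answer: [1, 4, 8, 2, 3, 0, 5, 6, 7]

Derivation:
After 1 (reverse(1, 4)): [6, 2, 3, 8, 5, 0, 4, 1, 7]
After 2 (swap(7, 0)): [1, 2, 3, 8, 5, 0, 4, 6, 7]
After 3 (swap(1, 8)): [1, 7, 3, 8, 5, 0, 4, 6, 2]
After 4 (rotate_left(2, 5, k=2)): [1, 7, 5, 0, 3, 8, 4, 6, 2]
After 5 (swap(6, 2)): [1, 7, 4, 0, 3, 8, 5, 6, 2]
After 6 (swap(8, 5)): [1, 7, 4, 0, 3, 2, 5, 6, 8]
After 7 (swap(1, 8)): [1, 8, 4, 0, 3, 2, 5, 6, 7]
After 8 (swap(3, 5)): [1, 8, 4, 2, 3, 0, 5, 6, 7]
After 9 (reverse(1, 2)): [1, 4, 8, 2, 3, 0, 5, 6, 7]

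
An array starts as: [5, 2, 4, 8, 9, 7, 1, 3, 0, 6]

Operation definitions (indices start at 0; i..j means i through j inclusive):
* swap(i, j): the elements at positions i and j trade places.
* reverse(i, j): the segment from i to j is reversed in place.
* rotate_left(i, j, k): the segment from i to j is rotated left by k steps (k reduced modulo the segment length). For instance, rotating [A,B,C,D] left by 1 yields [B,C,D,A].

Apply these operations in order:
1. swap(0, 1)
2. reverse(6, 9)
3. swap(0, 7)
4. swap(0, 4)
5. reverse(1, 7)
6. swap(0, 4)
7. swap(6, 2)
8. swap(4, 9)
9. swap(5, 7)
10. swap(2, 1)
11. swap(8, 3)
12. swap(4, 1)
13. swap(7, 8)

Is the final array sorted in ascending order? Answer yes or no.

Answer: yes

Derivation:
After 1 (swap(0, 1)): [2, 5, 4, 8, 9, 7, 1, 3, 0, 6]
After 2 (reverse(6, 9)): [2, 5, 4, 8, 9, 7, 6, 0, 3, 1]
After 3 (swap(0, 7)): [0, 5, 4, 8, 9, 7, 6, 2, 3, 1]
After 4 (swap(0, 4)): [9, 5, 4, 8, 0, 7, 6, 2, 3, 1]
After 5 (reverse(1, 7)): [9, 2, 6, 7, 0, 8, 4, 5, 3, 1]
After 6 (swap(0, 4)): [0, 2, 6, 7, 9, 8, 4, 5, 3, 1]
After 7 (swap(6, 2)): [0, 2, 4, 7, 9, 8, 6, 5, 3, 1]
After 8 (swap(4, 9)): [0, 2, 4, 7, 1, 8, 6, 5, 3, 9]
After 9 (swap(5, 7)): [0, 2, 4, 7, 1, 5, 6, 8, 3, 9]
After 10 (swap(2, 1)): [0, 4, 2, 7, 1, 5, 6, 8, 3, 9]
After 11 (swap(8, 3)): [0, 4, 2, 3, 1, 5, 6, 8, 7, 9]
After 12 (swap(4, 1)): [0, 1, 2, 3, 4, 5, 6, 8, 7, 9]
After 13 (swap(7, 8)): [0, 1, 2, 3, 4, 5, 6, 7, 8, 9]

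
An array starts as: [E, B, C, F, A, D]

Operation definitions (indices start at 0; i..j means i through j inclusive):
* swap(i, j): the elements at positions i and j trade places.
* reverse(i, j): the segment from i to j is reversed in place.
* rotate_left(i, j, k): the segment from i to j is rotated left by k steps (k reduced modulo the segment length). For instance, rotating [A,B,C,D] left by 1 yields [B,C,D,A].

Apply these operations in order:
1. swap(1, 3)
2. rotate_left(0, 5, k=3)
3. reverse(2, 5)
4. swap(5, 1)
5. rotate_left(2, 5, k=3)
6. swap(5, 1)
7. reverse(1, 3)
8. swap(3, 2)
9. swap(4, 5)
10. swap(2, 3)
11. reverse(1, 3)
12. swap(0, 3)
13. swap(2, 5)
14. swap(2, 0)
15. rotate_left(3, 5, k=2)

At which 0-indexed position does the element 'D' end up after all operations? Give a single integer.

After 1 (swap(1, 3)): [E, F, C, B, A, D]
After 2 (rotate_left(0, 5, k=3)): [B, A, D, E, F, C]
After 3 (reverse(2, 5)): [B, A, C, F, E, D]
After 4 (swap(5, 1)): [B, D, C, F, E, A]
After 5 (rotate_left(2, 5, k=3)): [B, D, A, C, F, E]
After 6 (swap(5, 1)): [B, E, A, C, F, D]
After 7 (reverse(1, 3)): [B, C, A, E, F, D]
After 8 (swap(3, 2)): [B, C, E, A, F, D]
After 9 (swap(4, 5)): [B, C, E, A, D, F]
After 10 (swap(2, 3)): [B, C, A, E, D, F]
After 11 (reverse(1, 3)): [B, E, A, C, D, F]
After 12 (swap(0, 3)): [C, E, A, B, D, F]
After 13 (swap(2, 5)): [C, E, F, B, D, A]
After 14 (swap(2, 0)): [F, E, C, B, D, A]
After 15 (rotate_left(3, 5, k=2)): [F, E, C, A, B, D]

Answer: 5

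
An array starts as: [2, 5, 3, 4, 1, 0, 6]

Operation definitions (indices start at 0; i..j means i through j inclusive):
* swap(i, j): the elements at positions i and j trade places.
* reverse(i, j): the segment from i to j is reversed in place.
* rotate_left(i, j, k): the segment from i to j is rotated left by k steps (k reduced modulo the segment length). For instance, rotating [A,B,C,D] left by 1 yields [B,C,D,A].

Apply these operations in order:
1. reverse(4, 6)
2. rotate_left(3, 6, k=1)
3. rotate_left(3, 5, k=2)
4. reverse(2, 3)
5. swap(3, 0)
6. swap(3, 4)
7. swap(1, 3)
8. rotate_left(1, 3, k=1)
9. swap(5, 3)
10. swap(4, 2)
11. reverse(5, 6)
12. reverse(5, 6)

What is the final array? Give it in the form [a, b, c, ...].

After 1 (reverse(4, 6)): [2, 5, 3, 4, 6, 0, 1]
After 2 (rotate_left(3, 6, k=1)): [2, 5, 3, 6, 0, 1, 4]
After 3 (rotate_left(3, 5, k=2)): [2, 5, 3, 1, 6, 0, 4]
After 4 (reverse(2, 3)): [2, 5, 1, 3, 6, 0, 4]
After 5 (swap(3, 0)): [3, 5, 1, 2, 6, 0, 4]
After 6 (swap(3, 4)): [3, 5, 1, 6, 2, 0, 4]
After 7 (swap(1, 3)): [3, 6, 1, 5, 2, 0, 4]
After 8 (rotate_left(1, 3, k=1)): [3, 1, 5, 6, 2, 0, 4]
After 9 (swap(5, 3)): [3, 1, 5, 0, 2, 6, 4]
After 10 (swap(4, 2)): [3, 1, 2, 0, 5, 6, 4]
After 11 (reverse(5, 6)): [3, 1, 2, 0, 5, 4, 6]
After 12 (reverse(5, 6)): [3, 1, 2, 0, 5, 6, 4]

Answer: [3, 1, 2, 0, 5, 6, 4]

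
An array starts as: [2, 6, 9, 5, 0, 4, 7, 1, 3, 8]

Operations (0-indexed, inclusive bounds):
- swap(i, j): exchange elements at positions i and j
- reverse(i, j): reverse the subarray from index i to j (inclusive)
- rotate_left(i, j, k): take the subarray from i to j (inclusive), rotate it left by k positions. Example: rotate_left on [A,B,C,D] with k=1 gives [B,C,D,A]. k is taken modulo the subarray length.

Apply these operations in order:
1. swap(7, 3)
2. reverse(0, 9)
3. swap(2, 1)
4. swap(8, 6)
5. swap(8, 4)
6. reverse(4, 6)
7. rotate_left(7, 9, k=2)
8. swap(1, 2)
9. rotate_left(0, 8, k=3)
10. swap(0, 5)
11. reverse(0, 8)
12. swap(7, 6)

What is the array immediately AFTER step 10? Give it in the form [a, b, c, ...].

After 1 (swap(7, 3)): [2, 6, 9, 1, 0, 4, 7, 5, 3, 8]
After 2 (reverse(0, 9)): [8, 3, 5, 7, 4, 0, 1, 9, 6, 2]
After 3 (swap(2, 1)): [8, 5, 3, 7, 4, 0, 1, 9, 6, 2]
After 4 (swap(8, 6)): [8, 5, 3, 7, 4, 0, 6, 9, 1, 2]
After 5 (swap(8, 4)): [8, 5, 3, 7, 1, 0, 6, 9, 4, 2]
After 6 (reverse(4, 6)): [8, 5, 3, 7, 6, 0, 1, 9, 4, 2]
After 7 (rotate_left(7, 9, k=2)): [8, 5, 3, 7, 6, 0, 1, 2, 9, 4]
After 8 (swap(1, 2)): [8, 3, 5, 7, 6, 0, 1, 2, 9, 4]
After 9 (rotate_left(0, 8, k=3)): [7, 6, 0, 1, 2, 9, 8, 3, 5, 4]
After 10 (swap(0, 5)): [9, 6, 0, 1, 2, 7, 8, 3, 5, 4]

Answer: [9, 6, 0, 1, 2, 7, 8, 3, 5, 4]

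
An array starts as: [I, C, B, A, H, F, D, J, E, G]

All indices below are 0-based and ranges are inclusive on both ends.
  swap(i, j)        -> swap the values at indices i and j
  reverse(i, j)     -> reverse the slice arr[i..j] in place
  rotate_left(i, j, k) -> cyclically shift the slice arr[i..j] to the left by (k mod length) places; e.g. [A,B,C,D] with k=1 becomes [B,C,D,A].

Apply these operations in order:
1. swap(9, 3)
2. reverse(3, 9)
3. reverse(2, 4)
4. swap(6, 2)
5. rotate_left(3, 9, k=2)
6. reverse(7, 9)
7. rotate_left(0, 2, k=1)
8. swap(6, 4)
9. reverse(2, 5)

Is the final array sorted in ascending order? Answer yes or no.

After 1 (swap(9, 3)): [I, C, B, G, H, F, D, J, E, A]
After 2 (reverse(3, 9)): [I, C, B, A, E, J, D, F, H, G]
After 3 (reverse(2, 4)): [I, C, E, A, B, J, D, F, H, G]
After 4 (swap(6, 2)): [I, C, D, A, B, J, E, F, H, G]
After 5 (rotate_left(3, 9, k=2)): [I, C, D, J, E, F, H, G, A, B]
After 6 (reverse(7, 9)): [I, C, D, J, E, F, H, B, A, G]
After 7 (rotate_left(0, 2, k=1)): [C, D, I, J, E, F, H, B, A, G]
After 8 (swap(6, 4)): [C, D, I, J, H, F, E, B, A, G]
After 9 (reverse(2, 5)): [C, D, F, H, J, I, E, B, A, G]

Answer: no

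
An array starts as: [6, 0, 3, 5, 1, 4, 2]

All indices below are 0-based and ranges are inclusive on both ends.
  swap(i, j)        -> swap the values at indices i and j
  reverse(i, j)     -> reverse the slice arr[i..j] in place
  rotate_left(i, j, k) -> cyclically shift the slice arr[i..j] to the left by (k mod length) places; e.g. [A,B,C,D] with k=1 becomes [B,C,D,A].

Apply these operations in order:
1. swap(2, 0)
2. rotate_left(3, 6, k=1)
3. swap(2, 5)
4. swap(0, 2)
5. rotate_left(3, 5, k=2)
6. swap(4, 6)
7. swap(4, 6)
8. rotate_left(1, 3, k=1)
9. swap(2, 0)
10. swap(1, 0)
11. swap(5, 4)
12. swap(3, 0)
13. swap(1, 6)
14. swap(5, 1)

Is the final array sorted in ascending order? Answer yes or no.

Answer: yes

Derivation:
After 1 (swap(2, 0)): [3, 0, 6, 5, 1, 4, 2]
After 2 (rotate_left(3, 6, k=1)): [3, 0, 6, 1, 4, 2, 5]
After 3 (swap(2, 5)): [3, 0, 2, 1, 4, 6, 5]
After 4 (swap(0, 2)): [2, 0, 3, 1, 4, 6, 5]
After 5 (rotate_left(3, 5, k=2)): [2, 0, 3, 6, 1, 4, 5]
After 6 (swap(4, 6)): [2, 0, 3, 6, 5, 4, 1]
After 7 (swap(4, 6)): [2, 0, 3, 6, 1, 4, 5]
After 8 (rotate_left(1, 3, k=1)): [2, 3, 6, 0, 1, 4, 5]
After 9 (swap(2, 0)): [6, 3, 2, 0, 1, 4, 5]
After 10 (swap(1, 0)): [3, 6, 2, 0, 1, 4, 5]
After 11 (swap(5, 4)): [3, 6, 2, 0, 4, 1, 5]
After 12 (swap(3, 0)): [0, 6, 2, 3, 4, 1, 5]
After 13 (swap(1, 6)): [0, 5, 2, 3, 4, 1, 6]
After 14 (swap(5, 1)): [0, 1, 2, 3, 4, 5, 6]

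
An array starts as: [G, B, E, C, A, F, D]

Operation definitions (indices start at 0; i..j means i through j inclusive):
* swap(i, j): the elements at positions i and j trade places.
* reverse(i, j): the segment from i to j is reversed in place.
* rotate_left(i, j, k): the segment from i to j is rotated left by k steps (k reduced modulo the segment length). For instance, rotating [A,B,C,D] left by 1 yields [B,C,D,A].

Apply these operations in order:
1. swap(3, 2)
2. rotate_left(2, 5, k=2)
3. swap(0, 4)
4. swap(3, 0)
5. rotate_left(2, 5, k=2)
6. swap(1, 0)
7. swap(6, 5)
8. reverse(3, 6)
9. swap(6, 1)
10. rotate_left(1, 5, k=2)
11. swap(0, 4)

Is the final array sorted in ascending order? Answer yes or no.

After 1 (swap(3, 2)): [G, B, C, E, A, F, D]
After 2 (rotate_left(2, 5, k=2)): [G, B, A, F, C, E, D]
After 3 (swap(0, 4)): [C, B, A, F, G, E, D]
After 4 (swap(3, 0)): [F, B, A, C, G, E, D]
After 5 (rotate_left(2, 5, k=2)): [F, B, G, E, A, C, D]
After 6 (swap(1, 0)): [B, F, G, E, A, C, D]
After 7 (swap(6, 5)): [B, F, G, E, A, D, C]
After 8 (reverse(3, 6)): [B, F, G, C, D, A, E]
After 9 (swap(6, 1)): [B, E, G, C, D, A, F]
After 10 (rotate_left(1, 5, k=2)): [B, C, D, A, E, G, F]
After 11 (swap(0, 4)): [E, C, D, A, B, G, F]

Answer: no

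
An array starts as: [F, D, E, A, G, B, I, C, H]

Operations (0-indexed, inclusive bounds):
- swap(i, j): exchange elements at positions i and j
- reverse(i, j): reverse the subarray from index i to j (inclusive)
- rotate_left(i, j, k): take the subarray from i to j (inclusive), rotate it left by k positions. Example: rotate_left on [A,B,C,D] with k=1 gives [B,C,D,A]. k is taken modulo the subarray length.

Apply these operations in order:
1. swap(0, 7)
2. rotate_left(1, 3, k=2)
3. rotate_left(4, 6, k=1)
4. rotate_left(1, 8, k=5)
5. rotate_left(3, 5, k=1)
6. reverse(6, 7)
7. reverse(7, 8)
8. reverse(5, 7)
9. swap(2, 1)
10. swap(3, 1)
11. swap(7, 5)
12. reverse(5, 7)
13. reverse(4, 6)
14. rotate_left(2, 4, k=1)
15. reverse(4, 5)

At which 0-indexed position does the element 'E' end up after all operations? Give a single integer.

After 1 (swap(0, 7)): [C, D, E, A, G, B, I, F, H]
After 2 (rotate_left(1, 3, k=2)): [C, A, D, E, G, B, I, F, H]
After 3 (rotate_left(4, 6, k=1)): [C, A, D, E, B, I, G, F, H]
After 4 (rotate_left(1, 8, k=5)): [C, G, F, H, A, D, E, B, I]
After 5 (rotate_left(3, 5, k=1)): [C, G, F, A, D, H, E, B, I]
After 6 (reverse(6, 7)): [C, G, F, A, D, H, B, E, I]
After 7 (reverse(7, 8)): [C, G, F, A, D, H, B, I, E]
After 8 (reverse(5, 7)): [C, G, F, A, D, I, B, H, E]
After 9 (swap(2, 1)): [C, F, G, A, D, I, B, H, E]
After 10 (swap(3, 1)): [C, A, G, F, D, I, B, H, E]
After 11 (swap(7, 5)): [C, A, G, F, D, H, B, I, E]
After 12 (reverse(5, 7)): [C, A, G, F, D, I, B, H, E]
After 13 (reverse(4, 6)): [C, A, G, F, B, I, D, H, E]
After 14 (rotate_left(2, 4, k=1)): [C, A, F, B, G, I, D, H, E]
After 15 (reverse(4, 5)): [C, A, F, B, I, G, D, H, E]

Answer: 8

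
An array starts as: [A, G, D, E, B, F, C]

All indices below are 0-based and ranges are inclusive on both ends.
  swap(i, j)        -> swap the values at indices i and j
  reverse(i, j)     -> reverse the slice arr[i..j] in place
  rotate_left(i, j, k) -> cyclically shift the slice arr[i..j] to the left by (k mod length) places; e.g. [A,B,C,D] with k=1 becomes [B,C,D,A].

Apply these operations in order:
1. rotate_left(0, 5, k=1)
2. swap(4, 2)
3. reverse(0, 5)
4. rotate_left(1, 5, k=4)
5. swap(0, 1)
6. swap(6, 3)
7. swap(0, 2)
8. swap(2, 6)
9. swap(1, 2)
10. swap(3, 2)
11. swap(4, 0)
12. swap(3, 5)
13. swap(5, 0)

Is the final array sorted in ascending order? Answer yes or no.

After 1 (rotate_left(0, 5, k=1)): [G, D, E, B, F, A, C]
After 2 (swap(4, 2)): [G, D, F, B, E, A, C]
After 3 (reverse(0, 5)): [A, E, B, F, D, G, C]
After 4 (rotate_left(1, 5, k=4)): [A, G, E, B, F, D, C]
After 5 (swap(0, 1)): [G, A, E, B, F, D, C]
After 6 (swap(6, 3)): [G, A, E, C, F, D, B]
After 7 (swap(0, 2)): [E, A, G, C, F, D, B]
After 8 (swap(2, 6)): [E, A, B, C, F, D, G]
After 9 (swap(1, 2)): [E, B, A, C, F, D, G]
After 10 (swap(3, 2)): [E, B, C, A, F, D, G]
After 11 (swap(4, 0)): [F, B, C, A, E, D, G]
After 12 (swap(3, 5)): [F, B, C, D, E, A, G]
After 13 (swap(5, 0)): [A, B, C, D, E, F, G]

Answer: yes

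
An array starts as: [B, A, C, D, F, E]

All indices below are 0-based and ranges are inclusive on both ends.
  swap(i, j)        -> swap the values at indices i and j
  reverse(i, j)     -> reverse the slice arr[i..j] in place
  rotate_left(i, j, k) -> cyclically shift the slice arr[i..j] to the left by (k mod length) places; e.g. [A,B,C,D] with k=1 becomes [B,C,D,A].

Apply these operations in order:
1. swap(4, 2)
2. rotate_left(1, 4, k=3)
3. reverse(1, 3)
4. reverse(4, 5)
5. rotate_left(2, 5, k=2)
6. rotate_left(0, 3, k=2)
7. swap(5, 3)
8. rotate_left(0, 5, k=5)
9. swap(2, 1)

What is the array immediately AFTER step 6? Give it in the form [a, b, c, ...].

After 1 (swap(4, 2)): [B, A, F, D, C, E]
After 2 (rotate_left(1, 4, k=3)): [B, C, A, F, D, E]
After 3 (reverse(1, 3)): [B, F, A, C, D, E]
After 4 (reverse(4, 5)): [B, F, A, C, E, D]
After 5 (rotate_left(2, 5, k=2)): [B, F, E, D, A, C]
After 6 (rotate_left(0, 3, k=2)): [E, D, B, F, A, C]

Answer: [E, D, B, F, A, C]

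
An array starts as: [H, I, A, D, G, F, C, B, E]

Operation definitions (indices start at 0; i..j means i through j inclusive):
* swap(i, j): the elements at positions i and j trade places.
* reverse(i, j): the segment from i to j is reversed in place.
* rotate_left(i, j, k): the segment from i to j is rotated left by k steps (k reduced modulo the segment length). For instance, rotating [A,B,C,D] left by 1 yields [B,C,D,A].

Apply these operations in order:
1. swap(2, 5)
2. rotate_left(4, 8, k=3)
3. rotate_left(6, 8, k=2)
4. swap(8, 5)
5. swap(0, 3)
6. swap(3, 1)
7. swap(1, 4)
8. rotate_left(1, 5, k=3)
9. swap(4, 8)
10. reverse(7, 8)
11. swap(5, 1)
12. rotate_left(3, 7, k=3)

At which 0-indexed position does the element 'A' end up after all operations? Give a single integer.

After 1 (swap(2, 5)): [H, I, F, D, G, A, C, B, E]
After 2 (rotate_left(4, 8, k=3)): [H, I, F, D, B, E, G, A, C]
After 3 (rotate_left(6, 8, k=2)): [H, I, F, D, B, E, C, G, A]
After 4 (swap(8, 5)): [H, I, F, D, B, A, C, G, E]
After 5 (swap(0, 3)): [D, I, F, H, B, A, C, G, E]
After 6 (swap(3, 1)): [D, H, F, I, B, A, C, G, E]
After 7 (swap(1, 4)): [D, B, F, I, H, A, C, G, E]
After 8 (rotate_left(1, 5, k=3)): [D, H, A, B, F, I, C, G, E]
After 9 (swap(4, 8)): [D, H, A, B, E, I, C, G, F]
After 10 (reverse(7, 8)): [D, H, A, B, E, I, C, F, G]
After 11 (swap(5, 1)): [D, I, A, B, E, H, C, F, G]
After 12 (rotate_left(3, 7, k=3)): [D, I, A, C, F, B, E, H, G]

Answer: 2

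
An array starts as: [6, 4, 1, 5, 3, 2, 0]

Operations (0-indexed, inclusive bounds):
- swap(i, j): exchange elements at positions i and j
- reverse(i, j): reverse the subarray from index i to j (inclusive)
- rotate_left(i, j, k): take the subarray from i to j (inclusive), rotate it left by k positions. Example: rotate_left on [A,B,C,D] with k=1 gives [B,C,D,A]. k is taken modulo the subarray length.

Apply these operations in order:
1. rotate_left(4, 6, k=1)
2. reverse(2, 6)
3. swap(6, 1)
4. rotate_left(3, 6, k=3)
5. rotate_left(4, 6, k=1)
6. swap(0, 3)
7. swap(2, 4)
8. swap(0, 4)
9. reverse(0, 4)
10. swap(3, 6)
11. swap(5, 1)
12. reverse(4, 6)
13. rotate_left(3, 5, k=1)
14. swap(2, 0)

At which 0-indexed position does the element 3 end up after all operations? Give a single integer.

Answer: 6

Derivation:
After 1 (rotate_left(4, 6, k=1)): [6, 4, 1, 5, 2, 0, 3]
After 2 (reverse(2, 6)): [6, 4, 3, 0, 2, 5, 1]
After 3 (swap(6, 1)): [6, 1, 3, 0, 2, 5, 4]
After 4 (rotate_left(3, 6, k=3)): [6, 1, 3, 4, 0, 2, 5]
After 5 (rotate_left(4, 6, k=1)): [6, 1, 3, 4, 2, 5, 0]
After 6 (swap(0, 3)): [4, 1, 3, 6, 2, 5, 0]
After 7 (swap(2, 4)): [4, 1, 2, 6, 3, 5, 0]
After 8 (swap(0, 4)): [3, 1, 2, 6, 4, 5, 0]
After 9 (reverse(0, 4)): [4, 6, 2, 1, 3, 5, 0]
After 10 (swap(3, 6)): [4, 6, 2, 0, 3, 5, 1]
After 11 (swap(5, 1)): [4, 5, 2, 0, 3, 6, 1]
After 12 (reverse(4, 6)): [4, 5, 2, 0, 1, 6, 3]
After 13 (rotate_left(3, 5, k=1)): [4, 5, 2, 1, 6, 0, 3]
After 14 (swap(2, 0)): [2, 5, 4, 1, 6, 0, 3]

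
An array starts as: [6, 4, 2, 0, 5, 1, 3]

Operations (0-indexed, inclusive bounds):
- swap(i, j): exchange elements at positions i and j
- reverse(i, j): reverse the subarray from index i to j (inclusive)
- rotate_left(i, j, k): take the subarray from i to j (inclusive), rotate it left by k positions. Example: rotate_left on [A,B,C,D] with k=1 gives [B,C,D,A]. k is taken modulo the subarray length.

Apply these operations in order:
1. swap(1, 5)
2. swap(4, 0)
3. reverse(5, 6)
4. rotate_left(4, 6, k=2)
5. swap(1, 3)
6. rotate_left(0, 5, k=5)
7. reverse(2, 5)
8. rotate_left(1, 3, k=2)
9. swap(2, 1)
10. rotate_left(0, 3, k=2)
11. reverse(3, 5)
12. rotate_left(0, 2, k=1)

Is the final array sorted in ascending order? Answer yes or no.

Answer: no

Derivation:
After 1 (swap(1, 5)): [6, 1, 2, 0, 5, 4, 3]
After 2 (swap(4, 0)): [5, 1, 2, 0, 6, 4, 3]
After 3 (reverse(5, 6)): [5, 1, 2, 0, 6, 3, 4]
After 4 (rotate_left(4, 6, k=2)): [5, 1, 2, 0, 4, 6, 3]
After 5 (swap(1, 3)): [5, 0, 2, 1, 4, 6, 3]
After 6 (rotate_left(0, 5, k=5)): [6, 5, 0, 2, 1, 4, 3]
After 7 (reverse(2, 5)): [6, 5, 4, 1, 2, 0, 3]
After 8 (rotate_left(1, 3, k=2)): [6, 1, 5, 4, 2, 0, 3]
After 9 (swap(2, 1)): [6, 5, 1, 4, 2, 0, 3]
After 10 (rotate_left(0, 3, k=2)): [1, 4, 6, 5, 2, 0, 3]
After 11 (reverse(3, 5)): [1, 4, 6, 0, 2, 5, 3]
After 12 (rotate_left(0, 2, k=1)): [4, 6, 1, 0, 2, 5, 3]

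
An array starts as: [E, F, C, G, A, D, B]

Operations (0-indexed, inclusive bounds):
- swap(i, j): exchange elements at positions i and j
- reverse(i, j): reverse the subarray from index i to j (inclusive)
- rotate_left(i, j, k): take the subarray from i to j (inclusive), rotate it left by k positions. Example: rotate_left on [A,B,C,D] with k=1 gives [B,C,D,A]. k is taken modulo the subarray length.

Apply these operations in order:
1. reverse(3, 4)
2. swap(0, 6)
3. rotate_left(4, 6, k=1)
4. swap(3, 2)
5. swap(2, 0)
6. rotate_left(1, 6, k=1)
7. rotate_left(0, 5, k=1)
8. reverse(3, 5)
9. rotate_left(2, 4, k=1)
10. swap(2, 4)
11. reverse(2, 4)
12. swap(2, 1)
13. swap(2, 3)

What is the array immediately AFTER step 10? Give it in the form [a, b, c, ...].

Answer: [B, C, D, G, A, E, F]

Derivation:
After 1 (reverse(3, 4)): [E, F, C, A, G, D, B]
After 2 (swap(0, 6)): [B, F, C, A, G, D, E]
After 3 (rotate_left(4, 6, k=1)): [B, F, C, A, D, E, G]
After 4 (swap(3, 2)): [B, F, A, C, D, E, G]
After 5 (swap(2, 0)): [A, F, B, C, D, E, G]
After 6 (rotate_left(1, 6, k=1)): [A, B, C, D, E, G, F]
After 7 (rotate_left(0, 5, k=1)): [B, C, D, E, G, A, F]
After 8 (reverse(3, 5)): [B, C, D, A, G, E, F]
After 9 (rotate_left(2, 4, k=1)): [B, C, A, G, D, E, F]
After 10 (swap(2, 4)): [B, C, D, G, A, E, F]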